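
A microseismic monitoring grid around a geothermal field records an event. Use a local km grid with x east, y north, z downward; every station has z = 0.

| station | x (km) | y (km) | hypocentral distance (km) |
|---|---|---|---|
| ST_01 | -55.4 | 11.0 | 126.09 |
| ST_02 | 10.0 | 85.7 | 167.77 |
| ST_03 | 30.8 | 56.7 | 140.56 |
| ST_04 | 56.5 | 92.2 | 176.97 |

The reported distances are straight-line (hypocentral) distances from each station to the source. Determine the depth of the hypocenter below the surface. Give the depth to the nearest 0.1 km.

z ≈ 54.6 km

Each station gives a sphere (x−x_i)² + (y−y_i)² + z² = d_i² (stations at z=0).
Subtracting the ST_01 sphere from ST_02 and ST_03: z² cancels, leaving linear equations in x and y:
130.8 x + 149.4 y = -7993.75
172.4 x + 91.4 y = -2885.06
Solving: x ≈ 21.708, y ≈ -72.511 km (keep extra digits for the depth step; rounded: 21.7, -72.5).
Then from the ST_01 sphere: z² = 126.09² − (x + 55.4)² − (y − 11.0)² with x = 21.708, y = -72.511, so z ≈ 54.580 ≈ 54.6 km.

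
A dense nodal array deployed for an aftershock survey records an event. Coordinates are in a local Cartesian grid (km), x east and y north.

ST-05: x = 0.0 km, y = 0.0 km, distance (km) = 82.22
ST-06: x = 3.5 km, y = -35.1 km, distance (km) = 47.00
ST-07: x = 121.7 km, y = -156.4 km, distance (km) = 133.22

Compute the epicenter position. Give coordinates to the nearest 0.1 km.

x ≈ 11.6 km, y ≈ -81.4 km

Circle about each station: x² + y² = 82.22²; (x − 3.5)² + (y + 35.1)² = 47.00²; (x − 121.7)² + (y + 156.4)² = 133.22².
Subtracting the ST-05 equation from the ST-06 and ST-07 equations removes the quadratic terms:
7.0 x − 70.2 y = 5795.39
243.4 x − 312.8 y = 28284.41
Solving the 2×2 system: x ≈ 11.6, y ≈ -81.4 km.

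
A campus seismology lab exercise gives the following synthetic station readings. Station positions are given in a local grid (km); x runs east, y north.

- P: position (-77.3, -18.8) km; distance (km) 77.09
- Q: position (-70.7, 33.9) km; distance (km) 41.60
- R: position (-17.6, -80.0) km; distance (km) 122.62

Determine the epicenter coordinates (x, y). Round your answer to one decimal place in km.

-29.9 km east, 42.0 km north

Circle about each station: (x + 77.3)² + (y + 18.8)² = 77.09²; (x + 70.7)² + (y − 33.9)² = 41.60²; (x + 17.6)² + (y + 80.0)² = 122.62².
Subtracting pairs of circle equations eliminates x²+y² and gives linear equations (the radical axes):
13.2 x + 105.4 y = 4031.28
119.4 x − 122.4 y = -8711.77
Solving the 2×2 system: x ≈ -29.9, y ≈ 42.0 km.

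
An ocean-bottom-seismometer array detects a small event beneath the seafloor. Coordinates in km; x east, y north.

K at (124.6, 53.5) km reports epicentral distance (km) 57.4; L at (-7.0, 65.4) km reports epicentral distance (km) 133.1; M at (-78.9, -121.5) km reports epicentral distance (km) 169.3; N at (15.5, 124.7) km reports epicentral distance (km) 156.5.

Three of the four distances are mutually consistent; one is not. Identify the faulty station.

Solve using three stations at a time. Using K, L, N (subtract circle equations pairwise → linear system) gives (x, y) ≈ (108.1, -1.5).
Distances from that point to each station vs reported:
  K: calculated 57.4 vs reported 57.4 → residual 0.0 km
  L: calculated 133.1 vs reported 133.1 → residual 0.0 km
  M: calculated 222.2 vs reported 169.3 → residual 52.9 km
  N: calculated 156.5 vs reported 156.5 → residual 0.0 km
K, L, N are mutually consistent (residuals ≈ 0); M is off by 52.9 km.

M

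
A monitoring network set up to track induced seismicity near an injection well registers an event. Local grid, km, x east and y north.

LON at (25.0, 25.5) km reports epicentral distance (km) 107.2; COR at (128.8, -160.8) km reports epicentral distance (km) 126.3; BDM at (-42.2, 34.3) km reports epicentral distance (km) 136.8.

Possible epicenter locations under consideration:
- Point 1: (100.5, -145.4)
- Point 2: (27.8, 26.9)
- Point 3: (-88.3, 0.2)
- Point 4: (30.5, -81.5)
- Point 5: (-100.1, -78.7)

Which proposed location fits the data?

Point 4

For each candidate, compare |candidate − station| to the reported distance:
Point 1: residuals LON 79.6, COR 94.1, BDM 92.7 → max 94.1 km
Point 2: residuals LON 104.1, COR 86.8, BDM 66.4 → max 104.1 km
Point 3: residuals LON 8.9, COR 144.0, BDM 79.5 → max 144.0 km
Point 4: residuals LON 0.1, COR 0.0, BDM 0.1 → max 0.1 km
Point 5: residuals LON 55.6, COR 116.9, BDM 9.8 → max 116.9 km
Only Point 4 has all residuals ≈ 0.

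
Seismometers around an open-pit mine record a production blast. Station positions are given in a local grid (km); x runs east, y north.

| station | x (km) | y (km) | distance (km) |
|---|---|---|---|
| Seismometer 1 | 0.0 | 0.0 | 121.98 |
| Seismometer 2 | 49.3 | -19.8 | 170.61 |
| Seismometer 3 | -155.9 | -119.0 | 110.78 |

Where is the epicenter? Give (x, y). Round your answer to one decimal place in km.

(-121.2, -13.8)

Circle about each station: x² + y² = 121.98²; (x − 49.3)² + (y + 19.8)² = 170.61²; (x + 155.9)² + (y + 119.0)² = 110.78².
Subtracting the Seismometer 1 equation from the Seismometer 2 and Seismometer 3 equations removes the quadratic terms:
98.6 x − 39.6 y = -11406.12
-311.8 x − 238.0 y = 41072.72
Solving the 2×2 system: x ≈ -121.2, y ≈ -13.8 km.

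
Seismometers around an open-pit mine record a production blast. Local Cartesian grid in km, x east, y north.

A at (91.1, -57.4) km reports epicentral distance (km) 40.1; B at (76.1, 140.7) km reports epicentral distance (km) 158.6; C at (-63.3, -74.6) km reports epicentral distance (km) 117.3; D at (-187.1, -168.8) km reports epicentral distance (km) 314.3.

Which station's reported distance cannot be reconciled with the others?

Solve using three stations at a time. Using A, B, D (subtract circle equations pairwise → linear system) gives (x, y) ≈ (88.3, -17.4).
Distances from that point to each station vs reported:
  A: calculated 40.1 vs reported 40.1 → residual 0.0 km
  B: calculated 158.6 vs reported 158.6 → residual 0.0 km
  C: calculated 162.1 vs reported 117.3 → residual 44.8 km
  D: calculated 314.3 vs reported 314.3 → residual 0.0 km
A, B, D are mutually consistent (residuals ≈ 0); C is off by 44.8 km.

C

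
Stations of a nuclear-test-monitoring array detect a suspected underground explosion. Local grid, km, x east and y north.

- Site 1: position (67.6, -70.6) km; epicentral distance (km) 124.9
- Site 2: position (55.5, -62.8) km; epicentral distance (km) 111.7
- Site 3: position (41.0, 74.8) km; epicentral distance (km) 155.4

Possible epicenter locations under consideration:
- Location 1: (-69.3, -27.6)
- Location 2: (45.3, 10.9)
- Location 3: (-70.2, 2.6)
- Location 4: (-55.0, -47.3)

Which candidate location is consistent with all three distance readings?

For each candidate, compare |candidate − station| to the reported distance:
Location 1: residuals Site 1 18.6, Site 2 18.0, Site 3 4.9 → max 18.6 km
Location 2: residuals Site 1 40.4, Site 2 37.3, Site 3 91.4 → max 91.4 km
Location 3: residuals Site 1 31.1, Site 2 30.0, Site 3 22.8 → max 31.1 km
Location 4: residuals Site 1 0.1, Site 2 0.1, Site 3 0.1 → max 0.1 km
Only Location 4 has all residuals ≈ 0.

Location 4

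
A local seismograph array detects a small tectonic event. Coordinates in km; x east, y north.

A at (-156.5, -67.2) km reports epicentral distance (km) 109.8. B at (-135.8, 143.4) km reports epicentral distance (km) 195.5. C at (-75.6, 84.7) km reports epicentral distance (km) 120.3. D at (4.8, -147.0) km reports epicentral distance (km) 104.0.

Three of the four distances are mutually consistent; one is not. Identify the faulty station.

D

Solve using three stations at a time. Using A, B, C (subtract circle equations pairwise → linear system) gives (x, y) ≈ (-52.1, -33.3).
Distances from that point to each station vs reported:
  A: calculated 109.8 vs reported 109.8 → residual 0.0 km
  B: calculated 195.5 vs reported 195.5 → residual 0.0 km
  C: calculated 120.3 vs reported 120.3 → residual 0.0 km
  D: calculated 127.2 vs reported 104.0 → residual 23.2 km
A, B, C are mutually consistent (residuals ≈ 0); D is off by 23.2 km.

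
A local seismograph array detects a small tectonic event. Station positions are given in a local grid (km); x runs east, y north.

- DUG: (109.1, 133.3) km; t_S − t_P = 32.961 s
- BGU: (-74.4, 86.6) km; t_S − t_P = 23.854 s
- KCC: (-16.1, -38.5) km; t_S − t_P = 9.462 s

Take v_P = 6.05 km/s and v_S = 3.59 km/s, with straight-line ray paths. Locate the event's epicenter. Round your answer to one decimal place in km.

Distance from S−P lag: d = Δt · v_P v_S / (v_P − v_S) = Δt · (6.05·3.59)/(6.05−3.59) ≈ 8.8291·Δt.
So d_DUG = 291.01, d_BGU = 210.61, d_KCC = 83.54 km.
Circle about each station: (x − 109.1)² + (y − 133.3)² = 291.01²; (x + 74.4)² + (y − 86.6)² = 210.61²; (x + 16.1)² + (y + 38.5)² = 83.54².
Subtracting the DUG equation from the BGU and KCC equations removes the quadratic terms:
-367.0 x − 93.4 y = 23693.47
-250.4 x − 343.6 y = 49777.65
Solving the 2×2 system: x ≈ -34.0, y ≈ -120.1 km.

-34.0 km east, -120.1 km north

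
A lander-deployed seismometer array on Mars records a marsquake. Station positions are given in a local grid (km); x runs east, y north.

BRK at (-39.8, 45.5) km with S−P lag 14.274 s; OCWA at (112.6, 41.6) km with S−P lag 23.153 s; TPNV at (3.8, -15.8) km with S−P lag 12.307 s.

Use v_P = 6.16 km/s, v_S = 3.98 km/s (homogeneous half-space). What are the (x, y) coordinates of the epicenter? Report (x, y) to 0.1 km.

Distance from S−P lag: d = Δt · v_P v_S / (v_P − v_S) = Δt · (6.16·3.98)/(6.16−3.98) ≈ 11.2462·Δt.
So d_BRK = 160.53, d_OCWA = 260.38, d_TPNV = 138.41 km.
Circle about each station: (x + 39.8)² + (y − 45.5)² = 160.53²; (x − 112.6)² + (y − 41.6)² = 260.38²; (x − 3.8)² + (y + 15.8)² = 138.41².
Subtracting pairs of circle equations eliminates x²+y² and gives linear equations (the radical axes):
304.8 x − 7.8 y = -31272.83
87.2 x − 122.6 y = 3222.34
Solving the 2×2 system: x ≈ -105.2, y ≈ -101.1 km.
Check against BRK (with the unrounded x, y): √((x + 39.8)²+(y − 45.5)²) = 160.52 ≈ 160.53 km. ✓

-105.2 km east, -101.1 km north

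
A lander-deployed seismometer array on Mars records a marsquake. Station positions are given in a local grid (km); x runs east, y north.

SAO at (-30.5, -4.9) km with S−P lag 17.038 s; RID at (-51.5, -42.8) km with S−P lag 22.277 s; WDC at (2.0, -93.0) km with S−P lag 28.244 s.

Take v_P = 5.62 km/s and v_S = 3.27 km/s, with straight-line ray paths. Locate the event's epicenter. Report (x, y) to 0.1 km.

-13.9 km east, 127.3 km north

Distance from S−P lag: d = Δt · v_P v_S / (v_P − v_S) = Δt · (5.62·3.27)/(5.62−3.27) ≈ 7.8202·Δt.
So d_SAO = 133.24, d_RID = 174.21, d_WDC = 220.87 km.
Circle about each station: (x + 30.5)² + (y + 4.9)² = 133.24²; (x + 51.5)² + (y + 42.8)² = 174.21²; (x − 2.0)² + (y + 93.0)² = 220.87².
Subtracting the SAO equation from the RID and WDC equations removes the quadratic terms:
-42.0 x − 75.8 y = -9066.40
65.0 x − 176.2 y = -23331.92
Solving the 2×2 system: x ≈ -13.9, y ≈ 127.3 km.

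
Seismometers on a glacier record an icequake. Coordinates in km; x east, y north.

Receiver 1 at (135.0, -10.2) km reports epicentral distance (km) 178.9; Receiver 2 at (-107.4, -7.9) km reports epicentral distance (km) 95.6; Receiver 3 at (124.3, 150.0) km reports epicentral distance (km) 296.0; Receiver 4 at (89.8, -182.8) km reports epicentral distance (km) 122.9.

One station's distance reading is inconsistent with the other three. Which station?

Solve using three stations at a time. Using Receiver 1, Receiver 3, Receiver 4 (subtract circle equations pairwise → linear system) gives (x, y) ≈ (-11.3, -113.1).
Distances from that point to each station vs reported:
  Receiver 1: calculated 178.8 vs reported 178.9 → residual 0.1 km
  Receiver 2: calculated 142.5 vs reported 95.6 → residual 46.9 km
  Receiver 3: calculated 295.9 vs reported 296.0 → residual 0.1 km
  Receiver 4: calculated 122.8 vs reported 122.9 → residual 0.1 km
Receiver 1, Receiver 3, Receiver 4 are mutually consistent (residuals ≈ 0); Receiver 2 is off by 46.9 km.

Receiver 2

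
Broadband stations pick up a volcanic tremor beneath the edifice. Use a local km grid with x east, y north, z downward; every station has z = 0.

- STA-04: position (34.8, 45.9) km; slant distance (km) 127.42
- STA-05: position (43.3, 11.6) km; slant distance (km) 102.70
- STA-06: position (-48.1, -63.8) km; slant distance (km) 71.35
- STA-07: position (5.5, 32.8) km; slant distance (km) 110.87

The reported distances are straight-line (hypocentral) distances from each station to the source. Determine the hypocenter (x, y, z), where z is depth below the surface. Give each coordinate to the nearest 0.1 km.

Each station gives a sphere (x−x_i)² + (y−y_i)² + z² = d_i² (stations at z=0).
Subtracting the STA-04 sphere from STA-05 and STA-06: z² cancels, leaving linear equations in x and y:
17.0 x − 68.6 y = 4380.17
-165.8 x − 219.4 y = 14211.23
Solving: x ≈ -0.919, y ≈ -64.079 km (keep extra digits for the depth step; rounded: -0.9, -64.1).
Then from the STA-04 sphere: z² = 127.42² − (x − 34.8)² − (y − 45.9)² with x = -0.919, y = -64.079, so z ≈ 53.522 ≈ 53.5 km.
Check against STA-07 (with the unrounded solution): distance 110.87 ≈ 110.87 km. ✓

x ≈ -0.9 km, y ≈ -64.1 km, depth ≈ 53.5 km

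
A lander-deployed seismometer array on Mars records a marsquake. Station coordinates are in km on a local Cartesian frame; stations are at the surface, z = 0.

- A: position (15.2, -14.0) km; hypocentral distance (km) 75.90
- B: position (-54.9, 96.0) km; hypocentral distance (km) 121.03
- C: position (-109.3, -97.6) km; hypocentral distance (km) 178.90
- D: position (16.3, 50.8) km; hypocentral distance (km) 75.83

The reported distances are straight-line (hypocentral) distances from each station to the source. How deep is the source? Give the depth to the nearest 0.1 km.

z ≈ 68.2 km

Each station gives a sphere (x−x_i)² + (y−y_i)² + z² = d_i² (stations at z=0).
Subtracting the A sphere from B and C: z² cancels, leaving linear equations in x and y:
-140.2 x + 220.0 y = 2915.52
-249.0 x − 167.2 y = -5199.19
Solving: x ≈ 8.391, y ≈ 18.600 km (keep extra digits for the depth step; rounded: 8.4, 18.6).
Then from the A sphere: z² = 75.90² − (x − 15.2)² − (y + 14.0)² with x = 8.391, y = 18.600, so z ≈ 68.203 ≈ 68.2 km.
Check against D (with the unrounded solution): distance 75.84 ≈ 75.83 km. ✓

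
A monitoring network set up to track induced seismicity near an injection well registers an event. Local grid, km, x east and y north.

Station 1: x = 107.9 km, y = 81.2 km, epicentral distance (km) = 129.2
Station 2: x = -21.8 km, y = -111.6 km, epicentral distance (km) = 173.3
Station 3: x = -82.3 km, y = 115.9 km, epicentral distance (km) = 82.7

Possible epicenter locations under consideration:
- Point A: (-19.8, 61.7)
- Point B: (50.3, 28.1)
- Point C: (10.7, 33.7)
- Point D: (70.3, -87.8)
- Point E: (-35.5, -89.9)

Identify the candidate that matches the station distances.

Point A

For each candidate, compare |candidate − station| to the reported distance:
Point A: residuals Station 1 0.0, Station 2 0.0, Station 3 0.0 → max 0.0 km
Point B: residuals Station 1 50.9, Station 2 16.1, Station 3 76.3 → max 76.3 km
Point C: residuals Station 1 21.0, Station 2 24.4, Station 3 41.4 → max 41.4 km
Point D: residuals Station 1 43.9, Station 2 78.2, Station 3 171.8 → max 171.8 km
Point E: residuals Station 1 94.0, Station 2 147.6, Station 3 128.4 → max 147.6 km
Only Point A has all residuals ≈ 0.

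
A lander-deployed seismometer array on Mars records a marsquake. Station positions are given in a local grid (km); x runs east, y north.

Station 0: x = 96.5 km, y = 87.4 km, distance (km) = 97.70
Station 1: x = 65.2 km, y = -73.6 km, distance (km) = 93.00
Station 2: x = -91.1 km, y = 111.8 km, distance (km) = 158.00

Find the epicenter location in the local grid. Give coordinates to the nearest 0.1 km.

Circle about each station: (x − 96.5)² + (y − 87.4)² = 97.70²; (x − 65.2)² + (y + 73.6)² = 93.00²; (x + 91.1)² + (y − 111.8)² = 158.00².
Subtracting pairs of circle equations eliminates x²+y² and gives linear equations (the radical axes):
-62.6 x − 322.0 y = -6386.72
-375.2 x + 48.8 y = -11571.27
Solving the 2×2 system: x ≈ 32.6, y ≈ 13.5 km.

(32.6, 13.5)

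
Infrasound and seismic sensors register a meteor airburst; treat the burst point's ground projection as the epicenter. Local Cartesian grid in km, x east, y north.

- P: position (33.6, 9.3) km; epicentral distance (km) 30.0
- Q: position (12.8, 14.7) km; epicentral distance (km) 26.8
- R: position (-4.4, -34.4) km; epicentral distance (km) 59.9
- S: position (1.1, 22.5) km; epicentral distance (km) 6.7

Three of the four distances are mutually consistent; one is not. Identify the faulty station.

Q

Solve using three stations at a time. Using P, R, S (subtract circle equations pairwise → linear system) gives (x, y) ≈ (7.6, 24.3).
Distances from that point to each station vs reported:
  P: calculated 30.0 vs reported 30.0 → residual 0.0 km
  Q: calculated 10.9 vs reported 26.8 → residual 15.9 km
  R: calculated 59.9 vs reported 59.9 → residual 0.0 km
  S: calculated 6.7 vs reported 6.7 → residual 0.0 km
P, R, S are mutually consistent (residuals ≈ 0); Q is off by 15.9 km.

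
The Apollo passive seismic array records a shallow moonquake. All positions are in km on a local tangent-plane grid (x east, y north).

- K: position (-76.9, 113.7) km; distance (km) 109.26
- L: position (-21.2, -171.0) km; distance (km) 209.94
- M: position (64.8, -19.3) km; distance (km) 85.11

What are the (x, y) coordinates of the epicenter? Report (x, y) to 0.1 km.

Circle about each station: (x + 76.9)² + (y − 113.7)² = 109.26²; (x + 21.2)² + (y + 171.0)² = 209.94²; (x − 64.8)² + (y + 19.3)² = 85.11².
Subtracting the K equation from the L and M equations removes the quadratic terms:
111.4 x − 569.4 y = -21287.92
283.4 x − 266.0 y = -9575.73
Solving the 2×2 system: x ≈ 1.6, y ≈ 37.7 km.

x ≈ 1.6 km, y ≈ 37.7 km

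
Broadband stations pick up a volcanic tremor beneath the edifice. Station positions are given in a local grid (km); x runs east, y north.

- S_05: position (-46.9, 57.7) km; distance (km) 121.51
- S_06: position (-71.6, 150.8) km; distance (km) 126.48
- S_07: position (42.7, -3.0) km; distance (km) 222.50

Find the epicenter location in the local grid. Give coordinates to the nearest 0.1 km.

-167.9 km east, 68.8 km north

Circle about each station: (x + 46.9)² + (y − 57.7)² = 121.51²; (x + 71.6)² + (y − 150.8)² = 126.48²; (x − 42.7)² + (y + 3.0)² = 222.50².
Subtracting the S_05 equation from the S_06 and S_07 equations removes the quadratic terms:
-49.4 x + 186.2 y = 21105.79
179.2 x − 121.4 y = -38438.18
Solving the 2×2 system: x ≈ -167.9, y ≈ 68.8 km.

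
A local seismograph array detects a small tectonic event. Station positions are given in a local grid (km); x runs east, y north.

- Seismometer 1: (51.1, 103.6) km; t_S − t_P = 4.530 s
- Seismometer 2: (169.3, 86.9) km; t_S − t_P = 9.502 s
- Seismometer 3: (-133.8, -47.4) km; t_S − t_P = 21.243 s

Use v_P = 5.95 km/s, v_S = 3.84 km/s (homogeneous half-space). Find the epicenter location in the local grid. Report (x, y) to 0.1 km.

Distance from S−P lag: d = Δt · v_P v_S / (v_P − v_S) = Δt · (5.95·3.84)/(5.95−3.84) ≈ 10.8284·Δt.
So d_Seismometer 1 = 49.05, d_Seismometer 2 = 102.89, d_Seismometer 3 = 230.03 km.
Circle about each station: (x − 51.1)² + (y − 103.6)² = 49.05²; (x − 169.3)² + (y − 86.9)² = 102.89²; (x + 133.8)² + (y + 47.4)² = 230.03².
Subtracting the Seismometer 1 equation from the Seismometer 2 and Seismometer 3 equations removes the quadratic terms:
236.4 x − 33.4 y = 14689.48
-369.8 x − 302.0 y = -43702.87
Solving the 2×2 system: x ≈ 70.4, y ≈ 58.5 km.

70.4 km east, 58.5 km north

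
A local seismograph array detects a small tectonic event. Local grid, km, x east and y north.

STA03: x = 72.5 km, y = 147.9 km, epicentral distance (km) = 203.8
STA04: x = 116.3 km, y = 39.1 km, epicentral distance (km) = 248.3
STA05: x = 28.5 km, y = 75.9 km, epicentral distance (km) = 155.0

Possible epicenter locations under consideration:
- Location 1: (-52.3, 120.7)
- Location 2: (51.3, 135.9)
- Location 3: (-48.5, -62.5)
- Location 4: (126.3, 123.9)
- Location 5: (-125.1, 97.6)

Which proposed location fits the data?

Location 5

For each candidate, compare |candidate − station| to the reported distance:
Location 1: residuals STA03 76.1, STA04 61.0, STA05 62.6 → max 76.1 km
Location 2: residuals STA03 179.4, STA04 131.7, STA05 90.8 → max 179.4 km
Location 3: residuals STA03 38.9, STA04 54.7, STA05 3.4 → max 54.7 km
Location 4: residuals STA03 144.9, STA04 162.9, STA05 46.1 → max 162.9 km
Location 5: residuals STA03 0.1, STA04 0.1, STA05 0.1 → max 0.1 km
Only Location 5 has all residuals ≈ 0.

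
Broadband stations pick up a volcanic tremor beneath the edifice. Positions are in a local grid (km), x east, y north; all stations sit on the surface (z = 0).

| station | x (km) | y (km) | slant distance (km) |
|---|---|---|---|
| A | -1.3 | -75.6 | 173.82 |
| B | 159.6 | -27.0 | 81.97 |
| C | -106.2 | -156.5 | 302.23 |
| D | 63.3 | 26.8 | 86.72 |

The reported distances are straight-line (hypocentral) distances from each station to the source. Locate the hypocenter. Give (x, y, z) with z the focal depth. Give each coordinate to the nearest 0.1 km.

Each station gives a sphere (x−x_i)² + (y−y_i)² + z² = d_i² (stations at z=0).
Subtracting the A sphere from B and C: z² cancels, leaving linear equations in x and y:
321.8 x + 97.2 y = 43978.42
-209.8 x − 161.8 y = -31075.94
Solving: x ≈ 129.287, y ≈ 24.422 km (keep extra digits for the depth step; rounded: 129.3, 24.4).
Then from the A sphere: z² = 173.82² − (x + 1.3)² − (y + 75.6)² with x = 129.287, y = 24.422, so z ≈ 56.179 ≈ 56.2 km.

x ≈ 129.3 km, y ≈ 24.4 km, depth ≈ 56.2 km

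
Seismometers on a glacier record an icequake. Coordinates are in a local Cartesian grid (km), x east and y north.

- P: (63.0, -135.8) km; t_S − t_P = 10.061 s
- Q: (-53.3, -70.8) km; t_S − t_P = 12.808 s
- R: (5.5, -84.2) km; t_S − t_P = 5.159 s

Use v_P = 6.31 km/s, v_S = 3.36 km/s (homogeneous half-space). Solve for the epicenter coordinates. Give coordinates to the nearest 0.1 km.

38.7 km east, -67.7 km north

Distance from S−P lag: d = Δt · v_P v_S / (v_P − v_S) = Δt · (6.31·3.36)/(6.31−3.36) ≈ 7.1870·Δt.
So d_P = 72.31, d_Q = 92.05, d_R = 37.08 km.
Circle about each station: (x − 63.0)² + (y + 135.8)² = 72.31²; (x + 53.3)² + (y + 70.8)² = 92.05²; (x − 5.5)² + (y + 84.2)² = 37.08².
Subtracting the P equation from the Q and R equations removes the quadratic terms:
-232.6 x + 130.0 y = -17801.58
-115.0 x + 103.2 y = -11436.94
Solving the 2×2 system: x ≈ 38.7, y ≈ -67.7 km.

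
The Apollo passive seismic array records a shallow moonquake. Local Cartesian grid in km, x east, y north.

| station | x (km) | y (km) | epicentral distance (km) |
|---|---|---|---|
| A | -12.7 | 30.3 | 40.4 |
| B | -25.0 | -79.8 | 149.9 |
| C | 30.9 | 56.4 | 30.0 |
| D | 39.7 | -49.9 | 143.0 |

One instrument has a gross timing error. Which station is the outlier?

D

Solve using three stations at a time. Using A, B, C (subtract circle equations pairwise → linear system) gives (x, y) ≈ (3.1, 67.4).
Distances from that point to each station vs reported:
  A: calculated 40.3 vs reported 40.4 → residual 0.1 km
  B: calculated 149.9 vs reported 149.9 → residual 0.0 km
  C: calculated 29.9 vs reported 30.0 → residual 0.1 km
  D: calculated 122.9 vs reported 143.0 → residual 20.1 km
A, B, C are mutually consistent (residuals ≈ 0); D is off by 20.1 km.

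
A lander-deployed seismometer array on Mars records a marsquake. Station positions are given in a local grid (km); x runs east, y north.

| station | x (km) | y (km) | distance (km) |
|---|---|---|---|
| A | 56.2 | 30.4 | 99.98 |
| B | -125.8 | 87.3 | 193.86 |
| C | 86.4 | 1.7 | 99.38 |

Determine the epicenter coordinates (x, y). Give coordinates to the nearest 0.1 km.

Circle about each station: (x − 56.2)² + (y − 30.4)² = 99.98²; (x + 125.8)² + (y − 87.3)² = 193.86²; (x − 86.4)² + (y − 1.7)² = 99.38².
Subtracting pairs of circle equations eliminates x²+y² and gives linear equations (the radical axes):
-364.0 x + 113.8 y = -8221.37
60.4 x − 57.4 y = 3504.87
Solving the 2×2 system: x ≈ 5.2, y ≈ -55.6 km.
Check against A (with the unrounded x, y): √((x − 56.2)²+(y − 30.4)²) = 99.96 ≈ 99.98 km. ✓

(5.2, -55.6)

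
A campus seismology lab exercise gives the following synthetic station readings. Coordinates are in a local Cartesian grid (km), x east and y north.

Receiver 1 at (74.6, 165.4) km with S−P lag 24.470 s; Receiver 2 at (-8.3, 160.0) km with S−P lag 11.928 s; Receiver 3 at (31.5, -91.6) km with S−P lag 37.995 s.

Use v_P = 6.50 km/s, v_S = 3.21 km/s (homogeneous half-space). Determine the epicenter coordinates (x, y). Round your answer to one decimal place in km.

Distance from S−P lag: d = Δt · v_P v_S / (v_P − v_S) = Δt · (6.50·3.21)/(6.50−3.21) ≈ 6.3419·Δt.
So d_Receiver 1 = 155.19, d_Receiver 2 = 75.65, d_Receiver 3 = 240.96 km.
Circle about each station: (x − 74.6)² + (y − 165.4)² = 155.19²; (x + 8.3)² + (y − 160.0)² = 75.65²; (x − 31.5)² + (y + 91.6)² = 240.96².
Subtracting the Receiver 1 equation from the Receiver 2 and Receiver 3 equations removes the quadratic terms:
-165.8 x − 10.8 y = 11107.58
-86.2 x − 514.0 y = -57517.30
Solving the 2×2 system: x ≈ -75.1, y ≈ 124.5 km.

(-75.1, 124.5)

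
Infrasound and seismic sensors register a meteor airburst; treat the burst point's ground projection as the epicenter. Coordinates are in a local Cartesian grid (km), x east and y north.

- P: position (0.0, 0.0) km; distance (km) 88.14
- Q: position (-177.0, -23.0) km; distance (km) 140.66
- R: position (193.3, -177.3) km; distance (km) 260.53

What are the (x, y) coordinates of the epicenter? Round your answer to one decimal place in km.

x ≈ -46.3 km, y ≈ -75.0 km

Circle about each station: x² + y² = 88.14²; (x + 177.0)² + (y + 23.0)² = 140.66²; (x − 193.3)² + (y + 177.3)² = 260.53².
Subtracting the P equation from the Q and R equations removes the quadratic terms:
-354.0 x − 46.0 y = 19841.42
386.6 x − 354.6 y = 8692.96
Solving the 2×2 system: x ≈ -46.3, y ≈ -75.0 km.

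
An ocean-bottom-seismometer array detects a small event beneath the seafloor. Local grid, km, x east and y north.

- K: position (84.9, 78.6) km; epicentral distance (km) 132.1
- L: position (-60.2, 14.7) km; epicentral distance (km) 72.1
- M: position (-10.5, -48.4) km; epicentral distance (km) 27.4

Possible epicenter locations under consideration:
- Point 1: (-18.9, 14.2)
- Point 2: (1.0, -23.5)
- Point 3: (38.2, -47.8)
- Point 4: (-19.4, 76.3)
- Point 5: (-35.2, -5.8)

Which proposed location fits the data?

For each candidate, compare |candidate − station| to the reported distance:
Point 1: residuals K 9.9, L 30.8, M 35.8 → max 35.8 km
Point 2: residuals K 0.0, L 0.0, M 0.0 → max 0.0 km
Point 3: residuals K 2.7, L 44.5, M 21.3 → max 44.5 km
Point 4: residuals K 27.8, L 1.8, M 97.6 → max 97.6 km
Point 5: residuals K 14.7, L 39.8, M 21.8 → max 39.8 km
Only Point 2 has all residuals ≈ 0.

Point 2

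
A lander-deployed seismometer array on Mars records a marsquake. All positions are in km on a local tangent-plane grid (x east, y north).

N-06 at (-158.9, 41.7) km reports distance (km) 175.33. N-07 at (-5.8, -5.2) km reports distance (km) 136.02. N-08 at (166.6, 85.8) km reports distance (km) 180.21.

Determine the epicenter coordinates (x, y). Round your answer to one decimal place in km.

Circle about each station: (x + 158.9)² + (y − 41.7)² = 175.33²; (x + 5.8)² + (y + 5.2)² = 136.02²; (x − 166.6)² + (y − 85.8)² = 180.21².
Subtracting the N-06 equation from the N-07 and N-08 equations removes the quadratic terms:
306.2 x − 93.8 y = -14688.25
651.0 x + 88.2 y = 6394.06
Solving the 2×2 system: x ≈ -7.9, y ≈ 130.8 km.

-7.9 km east, 130.8 km north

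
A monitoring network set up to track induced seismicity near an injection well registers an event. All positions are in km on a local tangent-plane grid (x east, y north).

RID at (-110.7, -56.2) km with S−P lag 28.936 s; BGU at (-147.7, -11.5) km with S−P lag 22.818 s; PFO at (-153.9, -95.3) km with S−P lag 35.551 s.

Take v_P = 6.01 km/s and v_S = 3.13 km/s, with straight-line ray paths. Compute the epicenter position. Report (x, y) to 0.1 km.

(-110.4, 132.8)

Distance from S−P lag: d = Δt · v_P v_S / (v_P − v_S) = Δt · (6.01·3.13)/(6.01−3.13) ≈ 6.5317·Δt.
So d_RID = 189.00, d_BGU = 149.04, d_PFO = 232.21 km.
Circle about each station: (x + 110.7)² + (y + 56.2)² = 189.00²; (x + 147.7)² + (y + 11.5)² = 149.04²; (x + 153.9)² + (y + 95.3)² = 232.21².
Subtracting the RID equation from the BGU and PFO equations removes the quadratic terms:
-74.0 x + 89.4 y = 20042.69
-86.4 x − 78.2 y = -846.11
Solving the 2×2 system: x ≈ -110.4, y ≈ 132.8 km.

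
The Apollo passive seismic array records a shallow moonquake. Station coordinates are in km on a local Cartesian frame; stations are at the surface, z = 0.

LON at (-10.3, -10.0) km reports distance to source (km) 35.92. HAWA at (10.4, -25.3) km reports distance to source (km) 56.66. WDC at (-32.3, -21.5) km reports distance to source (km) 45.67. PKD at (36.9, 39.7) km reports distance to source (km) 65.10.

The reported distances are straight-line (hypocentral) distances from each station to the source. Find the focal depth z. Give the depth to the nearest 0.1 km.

Each station gives a sphere (x−x_i)² + (y−y_i)² + z² = d_i² (stations at z=0).
Subtracting the LON sphere from HAWA and WDC: z² cancels, leaving linear equations in x and y:
41.4 x − 30.6 y = -1377.95
-44.0 x − 23.0 y = 503.95
Solving: x ≈ -20.497, y ≈ 17.300 km (keep extra digits for the depth step; rounded: -20.5, 17.3).
Then from the LON sphere: z² = 35.92² − (x + 10.3)² − (y + 10.0)² with x = -20.497, y = 17.300, so z ≈ 20.999 ≈ 21.0 km.
Check against PKD (with the unrounded solution): distance 65.09 ≈ 65.10 km. ✓

z ≈ 21.0 km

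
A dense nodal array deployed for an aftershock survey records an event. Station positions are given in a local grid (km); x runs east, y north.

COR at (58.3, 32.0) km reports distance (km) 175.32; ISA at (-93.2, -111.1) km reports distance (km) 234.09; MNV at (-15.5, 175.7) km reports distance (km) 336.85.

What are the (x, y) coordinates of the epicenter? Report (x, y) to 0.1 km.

x ≈ 140.6 km, y ≈ -122.8 km

Circle about each station: (x − 58.3)² + (y − 32.0)² = 175.32²; (x + 93.2)² + (y + 111.1)² = 234.09²; (x + 15.5)² + (y − 175.7)² = 336.85².
Subtracting the COR equation from the ISA and MNV equations removes the quadratic terms:
-303.0 x − 286.2 y = -7454.47
-147.6 x + 287.4 y = -56042.97
Solving the 2×2 system: x ≈ 140.6, y ≈ -122.8 km.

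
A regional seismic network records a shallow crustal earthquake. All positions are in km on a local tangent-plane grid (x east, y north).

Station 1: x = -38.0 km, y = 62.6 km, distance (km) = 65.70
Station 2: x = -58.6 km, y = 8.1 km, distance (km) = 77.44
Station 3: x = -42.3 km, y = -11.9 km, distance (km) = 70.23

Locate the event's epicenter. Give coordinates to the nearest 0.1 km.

16.7 km east, 26.2 km north

Circle about each station: (x + 38.0)² + (y − 62.6)² = 65.70²; (x + 58.6)² + (y − 8.1)² = 77.44²; (x + 42.3)² + (y + 11.9)² = 70.23².
Subtracting the Station 1 equation from the Station 2 and Station 3 equations removes the quadratic terms:
-41.2 x − 109.0 y = -3543.65
-8.6 x − 149.0 y = -4047.62
Solving the 2×2 system: x ≈ 16.7, y ≈ 26.2 km.
Check against Station 1 (with the unrounded x, y): √((x + 38.0)²+(y − 62.6)²) = 65.70 ≈ 65.70 km. ✓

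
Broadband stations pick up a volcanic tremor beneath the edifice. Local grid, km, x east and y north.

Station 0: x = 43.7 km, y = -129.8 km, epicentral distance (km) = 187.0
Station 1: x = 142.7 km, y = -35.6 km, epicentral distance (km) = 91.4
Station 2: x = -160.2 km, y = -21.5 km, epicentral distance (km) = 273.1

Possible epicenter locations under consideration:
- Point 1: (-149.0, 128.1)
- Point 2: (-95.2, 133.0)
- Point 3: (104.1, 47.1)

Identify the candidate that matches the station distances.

For each candidate, compare |candidate − station| to the reported distance:
Point 1: residuals Station 0 134.9, Station 1 243.1, Station 2 123.1 → max 243.1 km
Point 2: residuals Station 0 110.2, Station 1 200.2, Station 2 105.5 → max 200.2 km
Point 3: residuals Station 0 0.1, Station 1 0.1, Station 2 0.0 → max 0.1 km
Only Point 3 has all residuals ≈ 0.

Point 3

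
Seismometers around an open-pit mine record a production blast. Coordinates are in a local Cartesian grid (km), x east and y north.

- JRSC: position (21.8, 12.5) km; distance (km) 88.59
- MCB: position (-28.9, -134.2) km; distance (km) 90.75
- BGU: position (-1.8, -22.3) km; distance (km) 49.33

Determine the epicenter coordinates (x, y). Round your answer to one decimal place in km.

Circle about each station: (x − 21.8)² + (y − 12.5)² = 88.59²; (x + 28.9)² + (y + 134.2)² = 90.75²; (x + 1.8)² + (y + 22.3)² = 49.33².
Subtracting the JRSC equation from the MCB and BGU equations removes the quadratic terms:
-101.4 x − 293.4 y = 17825.99
-47.2 x − 69.6 y = 5283.78
Solving the 2×2 system: x ≈ -45.6, y ≈ -45.0 km.

x ≈ -45.6 km, y ≈ -45.0 km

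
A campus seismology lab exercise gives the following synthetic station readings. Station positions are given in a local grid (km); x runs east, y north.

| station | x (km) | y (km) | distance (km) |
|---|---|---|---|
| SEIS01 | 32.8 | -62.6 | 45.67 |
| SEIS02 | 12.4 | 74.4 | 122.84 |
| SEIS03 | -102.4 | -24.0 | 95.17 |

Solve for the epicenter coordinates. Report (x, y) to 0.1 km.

-9.9 km east, -46.4 km north

Circle about each station: (x − 32.8)² + (y + 62.6)² = 45.67²; (x − 12.4)² + (y − 74.4)² = 122.84²; (x + 102.4)² + (y + 24.0)² = 95.17².
Subtracting pairs of circle equations eliminates x²+y² and gives linear equations (the radical axes):
-40.8 x + 274.0 y = -12309.40
-270.4 x + 77.2 y = -904.42
Solving the 2×2 system: x ≈ -9.9, y ≈ -46.4 km.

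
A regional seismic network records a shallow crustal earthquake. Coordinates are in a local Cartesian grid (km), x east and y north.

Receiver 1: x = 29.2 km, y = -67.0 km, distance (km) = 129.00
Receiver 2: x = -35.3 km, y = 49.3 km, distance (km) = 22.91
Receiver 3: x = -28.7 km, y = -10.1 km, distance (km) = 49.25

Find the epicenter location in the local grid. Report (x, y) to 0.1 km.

Circle about each station: (x − 29.2)² + (y + 67.0)² = 129.00²; (x + 35.3)² + (y − 49.3)² = 22.91²; (x + 28.7)² + (y + 10.1)² = 49.25².
Subtracting the Receiver 1 equation from the Receiver 2 and Receiver 3 equations removes the quadratic terms:
-129.0 x + 232.6 y = 14451.07
-115.8 x + 113.8 y = 9799.50
Solving the 2×2 system: x ≈ -51.8, y ≈ 33.4 km.
Check against Receiver 1 (with the unrounded x, y): √((x − 29.2)²+(y + 67.0)²) = 129.00 ≈ 129.00 km. ✓

-51.8 km east, 33.4 km north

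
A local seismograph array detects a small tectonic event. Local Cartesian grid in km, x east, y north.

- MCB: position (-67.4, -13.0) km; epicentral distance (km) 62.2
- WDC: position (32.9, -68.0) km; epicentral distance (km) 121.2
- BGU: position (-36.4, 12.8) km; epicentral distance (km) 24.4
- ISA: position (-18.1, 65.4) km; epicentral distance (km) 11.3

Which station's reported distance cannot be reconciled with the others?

Solve using three stations at a time. Using MCB, WDC, BGU (subtract circle equations pairwise → linear system) gives (x, y) ≈ (-29.2, 36.1).
Distances from that point to each station vs reported:
  MCB: calculated 62.2 vs reported 62.2 → residual 0.0 km
  WDC: calculated 121.2 vs reported 121.2 → residual 0.0 km
  BGU: calculated 24.4 vs reported 24.4 → residual 0.0 km
  ISA: calculated 31.4 vs reported 11.3 → residual 20.1 km
MCB, WDC, BGU are mutually consistent (residuals ≈ 0); ISA is off by 20.1 km.

ISA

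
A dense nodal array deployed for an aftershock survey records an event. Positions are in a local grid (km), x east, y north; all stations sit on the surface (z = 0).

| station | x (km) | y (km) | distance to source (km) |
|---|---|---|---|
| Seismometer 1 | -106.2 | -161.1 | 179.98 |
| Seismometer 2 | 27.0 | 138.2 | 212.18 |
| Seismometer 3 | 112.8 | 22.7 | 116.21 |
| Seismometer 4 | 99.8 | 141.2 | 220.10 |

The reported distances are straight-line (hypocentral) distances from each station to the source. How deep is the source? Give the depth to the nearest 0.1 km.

Each station gives a sphere (x−x_i)² + (y−y_i)² + z² = d_i² (stations at z=0).
Subtracting the Seismometer 1 sphere from Seismometer 2 and Seismometer 3: z² cancels, leaving linear equations in x and y:
266.4 x + 598.6 y = -30030.96
438.0 x + 367.6 y = -5104.48
Solving: x ≈ 48.605, y ≈ -71.800 km (keep extra digits for the depth step; rounded: 48.6, -71.8).
Then from the Seismometer 1 sphere: z² = 179.98² − (x + 106.2)² − (y + 161.1)² with x = 48.605, y = -71.800, so z ≈ 21.301 ≈ 21.3 km.

z ≈ 21.3 km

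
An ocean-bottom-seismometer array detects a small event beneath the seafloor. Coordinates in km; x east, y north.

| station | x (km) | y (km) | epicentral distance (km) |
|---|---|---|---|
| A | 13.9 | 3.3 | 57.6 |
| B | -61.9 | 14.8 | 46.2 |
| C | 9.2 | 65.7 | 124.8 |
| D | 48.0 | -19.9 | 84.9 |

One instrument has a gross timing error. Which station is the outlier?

C

Solve using three stations at a time. Using A, B, D (subtract circle equations pairwise → linear system) gives (x, y) ≈ (-36.8, -24.1).
Distances from that point to each station vs reported:
  A: calculated 57.7 vs reported 57.6 → residual 0.1 km
  B: calculated 46.3 vs reported 46.2 → residual 0.1 km
  C: calculated 100.9 vs reported 124.8 → residual 23.9 km
  D: calculated 84.9 vs reported 84.9 → residual 0.0 km
A, B, D are mutually consistent (residuals ≈ 0); C is off by 23.9 km.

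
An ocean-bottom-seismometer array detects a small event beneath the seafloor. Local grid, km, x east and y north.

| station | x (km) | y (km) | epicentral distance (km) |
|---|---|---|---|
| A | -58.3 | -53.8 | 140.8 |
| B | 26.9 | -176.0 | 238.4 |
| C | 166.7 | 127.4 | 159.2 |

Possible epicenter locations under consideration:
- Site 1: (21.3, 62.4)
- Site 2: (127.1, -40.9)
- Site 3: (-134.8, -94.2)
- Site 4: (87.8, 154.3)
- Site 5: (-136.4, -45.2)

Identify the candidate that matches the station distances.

For each candidate, compare |candidate − station| to the reported distance:
Site 1: residuals A 0.0, B 0.1, C 0.1 → max 0.1 km
Site 2: residuals A 45.0, B 70.2, C 13.7 → max 70.2 km
Site 3: residuals A 54.3, B 57.2, C 215.0 → max 215.0 km
Site 4: residuals A 113.5, B 97.5, C 75.8 → max 113.5 km
Site 5: residuals A 62.2, B 29.2, C 189.6 → max 189.6 km
Only Site 1 has all residuals ≈ 0.

Site 1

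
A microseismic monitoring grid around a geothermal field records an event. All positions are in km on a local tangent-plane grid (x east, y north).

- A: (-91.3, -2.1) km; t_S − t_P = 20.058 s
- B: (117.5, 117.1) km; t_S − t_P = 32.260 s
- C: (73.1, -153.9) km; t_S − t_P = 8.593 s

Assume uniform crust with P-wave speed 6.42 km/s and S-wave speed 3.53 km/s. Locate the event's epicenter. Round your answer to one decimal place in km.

(17.8, -115.4)

Distance from S−P lag: d = Δt · v_P v_S / (v_P − v_S) = Δt · (6.42·3.53)/(6.42−3.53) ≈ 7.8417·Δt.
So d_A = 157.29, d_B = 252.97, d_C = 67.38 km.
Circle about each station: (x + 91.3)² + (y + 2.1)² = 157.29²; (x − 117.5)² + (y − 117.1)² = 252.97²; (x − 73.1)² + (y + 153.9)² = 67.38².
Subtracting pairs of circle equations eliminates x²+y² and gives linear equations (the radical axes):
417.6 x + 238.4 y = -20075.12
328.8 x − 303.6 y = 40888.80
Solving the 2×2 system: x ≈ 17.8, y ≈ -115.4 km.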